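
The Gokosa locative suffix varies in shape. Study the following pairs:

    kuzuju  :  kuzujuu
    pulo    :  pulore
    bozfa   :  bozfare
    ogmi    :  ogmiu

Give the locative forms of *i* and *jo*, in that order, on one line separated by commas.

iu, jore

The alternation tracks the last vowel of the stem — -u when the last vowel of the stem is a high vowel (*kuzuju*, *ogmi*); -re when the last vowel of the stem is a non-high vowel (*pulo*, *bozfa*).
*i*: last vowel = /i/, a high vowel → -u → *iu*.
Since the last vowel of *jo* is /o/ (a non-high vowel), it takes -re, giving *jore*.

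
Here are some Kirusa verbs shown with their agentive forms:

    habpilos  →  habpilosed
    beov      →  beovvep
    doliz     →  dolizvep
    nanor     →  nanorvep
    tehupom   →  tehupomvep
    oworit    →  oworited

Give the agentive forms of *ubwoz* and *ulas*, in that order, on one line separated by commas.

ubwozvep, ulased

The pattern is voicing of the final consonant: -ed when the stem ends in a voiceless consonant (*habpilos*, *oworit*); -vep when the stem ends in a voiced consonant (*beov*, *doliz*, *nanor*, *tehupom*).
*ubwoz* — final consonant /z/ (voiced) → -vep → *ubwozvep*.
Since the final consonant of *ulas* is /s/ (voiceless), it takes -ed, giving *ulased*.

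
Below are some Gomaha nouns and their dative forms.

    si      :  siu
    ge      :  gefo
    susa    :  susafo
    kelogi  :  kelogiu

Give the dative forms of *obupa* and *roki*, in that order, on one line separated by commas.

The pattern is height harmony: -u when the last vowel of the stem is a high vowel (*si*, *kelogi*); -fo when the last vowel of the stem is a non-high vowel (*ge*, *susa*).
Since the last vowel of *obupa* is /a/ (a non-high vowel), it takes -fo, giving *obupafo*.
Since the last vowel of *roki* is /i/ (a high vowel), it takes -u, giving *rokiu*.

obupafo, rokiu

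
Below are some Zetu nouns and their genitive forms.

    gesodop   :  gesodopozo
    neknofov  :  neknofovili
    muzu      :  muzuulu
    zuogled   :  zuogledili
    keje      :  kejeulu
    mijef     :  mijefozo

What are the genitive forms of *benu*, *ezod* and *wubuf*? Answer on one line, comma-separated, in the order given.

The alternation tracks the final sound of the stem — -ozo when the stem ends in a voiceless consonant (*gesodop*, *mijef*); -ili when the stem ends in a voiced consonant (*neknofov*, *zuogled*); -ulu when the stem ends in a vowel (*muzu*, *keje*).
*benu*: final sound = /u/, a vowel → -ulu → *benuulu*.
The final sound of *ezod* is /d/, which is a voiced consonant, so the suffix is -ili, giving *ezodili*.
*wubuf* — final sound /f/ (a voiceless consonant) → -ozo → *wubufozo*.

benuulu, ezodili, wubufozo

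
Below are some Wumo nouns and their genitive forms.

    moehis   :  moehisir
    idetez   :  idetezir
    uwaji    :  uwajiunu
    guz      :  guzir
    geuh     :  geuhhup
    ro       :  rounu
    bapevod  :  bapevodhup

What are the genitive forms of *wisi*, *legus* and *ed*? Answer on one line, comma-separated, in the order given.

wisiunu, legusir, edhup

Looking at the final sound of each stem: -ir when the stem ends in a sibilant (*moehis*, *idetez*, *guz*); -hup when the stem ends in a non-sibilant consonant (*geuh*, *bapevod*); -unu when the stem ends in a vowel (*uwaji*, *ro*).
The final sound of *wisi* is /i/, which is a vowel, so the suffix is -unu, giving *wisiunu*.
Since the final sound of *legus* is /s/ (a sibilant), it takes -ir, giving *legusir*.
*ed* — final sound /d/ (a non-sibilant consonant) → -hup → *edhup*.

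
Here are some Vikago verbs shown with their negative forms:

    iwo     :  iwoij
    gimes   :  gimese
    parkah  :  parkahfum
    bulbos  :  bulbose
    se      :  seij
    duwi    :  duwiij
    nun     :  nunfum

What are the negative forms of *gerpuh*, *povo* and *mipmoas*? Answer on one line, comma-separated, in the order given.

Looking at the final sound of each stem: -e when the stem ends in a sibilant (*gimes*, *bulbos*); -fum when the stem ends in a non-sibilant consonant (*parkah*, *nun*); -ij when the stem ends in a vowel (*iwo*, *se*, *duwi*).
*gerpuh* — final sound /h/ (a non-sibilant consonant) → -fum → *gerpuhfum*.
*povo*: final sound = /o/, a vowel → -ij → *povoij*.
*mipmoas*: final sound = /s/, a sibilant → -e → *mipmoase*.

gerpuhfum, povoij, mipmoase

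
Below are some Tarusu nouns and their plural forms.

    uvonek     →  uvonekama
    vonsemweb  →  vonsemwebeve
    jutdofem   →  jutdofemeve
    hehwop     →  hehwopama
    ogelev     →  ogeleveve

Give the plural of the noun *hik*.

The pattern is voicing of the final consonant: -ama when the stem ends in a voiceless consonant (*uvonek*, *hehwop*); -eve when the stem ends in a voiced consonant (*vonsemweb*, *jutdofem*, *ogelev*).
*hik*: final consonant = /k/, voiceless → -ama → *hikama*.

hikama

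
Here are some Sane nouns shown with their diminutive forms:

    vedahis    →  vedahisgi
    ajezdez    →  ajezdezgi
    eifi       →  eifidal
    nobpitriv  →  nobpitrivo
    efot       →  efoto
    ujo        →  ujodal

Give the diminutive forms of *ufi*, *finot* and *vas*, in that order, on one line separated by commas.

ufidal, finoto, vasgi

Looking at the final sound of each stem: -gi when the stem ends in a sibilant (*vedahis*, *ajezdez*); -o when the stem ends in a non-sibilant consonant (*nobpitriv*, *efot*); -dal when the stem ends in a vowel (*eifi*, *ujo*).
The final sound of *ufi* is /i/, which is a vowel, so the suffix is -dal, giving *ufidal*.
Since the final sound of *finot* is /t/ (a non-sibilant consonant), it takes -o, giving *finoto*.
*vas* — final sound /s/ (a sibilant) → -gi → *vasgi*.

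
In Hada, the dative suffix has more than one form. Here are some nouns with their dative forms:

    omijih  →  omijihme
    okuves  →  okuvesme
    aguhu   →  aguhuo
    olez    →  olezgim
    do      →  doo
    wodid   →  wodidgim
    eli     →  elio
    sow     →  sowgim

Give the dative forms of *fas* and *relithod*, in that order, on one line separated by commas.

Looking at the final sound of each stem: -me when the stem ends in a voiceless consonant (*omijih*, *okuves*); -gim when the stem ends in a voiced consonant (*olez*, *wodid*, *sow*); -o when the stem ends in a vowel (*aguhu*, *do*, *eli*).
The final sound of *fas* is /s/, which is a voiceless consonant, so the suffix is -me, giving *fasme*.
*relithod* — final sound /d/ (a voiced consonant) → -gim → *relithodgim*.

fasme, relithodgim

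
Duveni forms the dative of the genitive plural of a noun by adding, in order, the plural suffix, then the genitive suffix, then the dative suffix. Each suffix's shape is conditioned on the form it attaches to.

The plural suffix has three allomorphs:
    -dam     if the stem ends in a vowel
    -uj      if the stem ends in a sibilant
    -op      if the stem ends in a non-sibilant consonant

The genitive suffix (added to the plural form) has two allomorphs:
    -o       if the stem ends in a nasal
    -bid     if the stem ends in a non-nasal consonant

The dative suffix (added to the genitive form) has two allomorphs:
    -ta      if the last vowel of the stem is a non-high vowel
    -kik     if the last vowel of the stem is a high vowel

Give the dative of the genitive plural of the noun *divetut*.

divetutopbidkik

Since the final sound of *divetut* is /t/ (a non-sibilant consonant), it takes -op, giving *divetutop*.
The plural form *divetutop* — final consonant /p/ (non-nasal) → -bid → *divetutopbid*.
The last vowel of the genitive form *divetutopbid* is /i/, which is a high vowel, so the dative suffix is -kik, giving *divetutopbidkik*.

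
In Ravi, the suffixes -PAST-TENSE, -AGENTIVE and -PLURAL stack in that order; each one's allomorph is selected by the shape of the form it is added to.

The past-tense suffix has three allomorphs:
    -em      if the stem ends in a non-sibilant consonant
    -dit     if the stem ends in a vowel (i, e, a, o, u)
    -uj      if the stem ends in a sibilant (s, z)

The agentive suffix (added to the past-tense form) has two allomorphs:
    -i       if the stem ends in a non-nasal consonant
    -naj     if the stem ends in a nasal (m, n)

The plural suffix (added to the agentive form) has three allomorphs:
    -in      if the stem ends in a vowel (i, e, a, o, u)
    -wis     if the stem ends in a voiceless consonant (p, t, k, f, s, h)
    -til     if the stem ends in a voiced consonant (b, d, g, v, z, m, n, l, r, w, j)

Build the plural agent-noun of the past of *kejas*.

Since the final sound of *kejas* is /s/ (a sibilant), it takes -uj, giving *kejasuj*.
The final consonant of the past-tense form *kejasuj* is /j/, which is non-nasal, so the agentive suffix is -i, giving *kejasuji*.
Since the final sound of the agentive form *kejasuji* is /i/ (a vowel), it takes -in, giving *kejasujiin*.

kejasujiin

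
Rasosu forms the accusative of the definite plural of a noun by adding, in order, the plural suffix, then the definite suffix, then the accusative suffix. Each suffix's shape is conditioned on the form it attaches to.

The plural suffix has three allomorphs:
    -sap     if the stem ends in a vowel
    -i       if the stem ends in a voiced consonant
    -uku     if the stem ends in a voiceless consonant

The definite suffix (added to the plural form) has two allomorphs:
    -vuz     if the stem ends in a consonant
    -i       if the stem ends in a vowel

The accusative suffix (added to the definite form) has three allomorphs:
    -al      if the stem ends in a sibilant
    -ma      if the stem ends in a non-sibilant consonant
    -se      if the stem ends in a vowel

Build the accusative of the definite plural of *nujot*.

*nujot* — final sound /t/ (a voiceless consonant) → -uku → *nujotuku*.
Since the final sound of the plural form *nujotuku* is /u/ (a vowel), it takes -i, giving *nujotukui*.
The final sound of the definite form *nujotukui* is /i/, which is a vowel, so the accusative suffix is -se, giving *nujotukuise*.

nujotukuise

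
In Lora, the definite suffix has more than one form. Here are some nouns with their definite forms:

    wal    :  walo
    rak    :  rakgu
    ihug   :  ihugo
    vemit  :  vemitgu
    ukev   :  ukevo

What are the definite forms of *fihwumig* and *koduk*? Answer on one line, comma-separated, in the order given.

fihwumigo, kodukgu

The pattern is voicing of the final consonant: -gu when the stem ends in a voiceless consonant (*rak*, *vemit*); -o when the stem ends in a voiced consonant (*wal*, *ihug*, *ukev*).
*fihwumig* — final consonant /g/ (voiced) → -o → *fihwumigo*.
Since the final consonant of *koduk* is /k/ (voiceless), it takes -gu, giving *kodukgu*.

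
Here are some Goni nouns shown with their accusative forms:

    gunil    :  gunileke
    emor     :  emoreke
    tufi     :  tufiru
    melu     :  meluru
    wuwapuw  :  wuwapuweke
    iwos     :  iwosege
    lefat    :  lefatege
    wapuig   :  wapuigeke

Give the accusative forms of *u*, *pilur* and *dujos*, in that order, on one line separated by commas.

uru, pilureke, dujosege

The pattern is voicing of the final sound: -ege when the stem ends in a voiceless consonant (*iwos*, *lefat*); -eke when the stem ends in a voiced consonant (*gunil*, *emor*, *wuwapuw*, *wapuig*); -ru when the stem ends in a vowel (*tufi*, *melu*).
*u*: final sound = /u/, a vowel → -ru → *uru*.
*pilur* — final sound /r/ (a voiced consonant) → -eke → *pilureke*.
*dujos* — final sound /s/ (a voiceless consonant) → -ege → *dujosege*.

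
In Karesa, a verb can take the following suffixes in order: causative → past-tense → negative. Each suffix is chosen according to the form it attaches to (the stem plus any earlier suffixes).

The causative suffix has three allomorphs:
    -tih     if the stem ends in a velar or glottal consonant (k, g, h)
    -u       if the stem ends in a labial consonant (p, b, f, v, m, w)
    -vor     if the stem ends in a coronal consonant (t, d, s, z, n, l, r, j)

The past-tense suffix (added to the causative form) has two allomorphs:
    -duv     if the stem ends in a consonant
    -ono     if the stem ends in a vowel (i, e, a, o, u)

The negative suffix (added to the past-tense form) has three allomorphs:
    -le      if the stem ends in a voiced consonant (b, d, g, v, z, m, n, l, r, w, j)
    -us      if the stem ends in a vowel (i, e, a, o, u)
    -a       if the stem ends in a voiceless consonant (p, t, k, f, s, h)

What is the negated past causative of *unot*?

unotvorduvle

*unot*: final consonant = /t/, coronal → -vor → *unotvor*.
The final sound of the causative form *unotvor* is /r/, which is a consonant, so the past-tense suffix is -duv, giving *unotvorduv*.
The past-tense form *unotvorduv*: final sound = /v/, a voiced consonant → -le → *unotvorduvle*.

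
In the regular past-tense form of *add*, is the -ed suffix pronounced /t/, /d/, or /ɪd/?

/ɪd/

The stem *add* ends in /t/ or /d/.
The -ed suffix is realized as /ɪd/ after /t, d/; as /t/ after other voiceless consonants; and as /d/ after other voiced sounds.
So -ed on *add* is pronounced /ɪd/.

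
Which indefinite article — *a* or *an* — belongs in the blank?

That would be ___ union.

a

The indefinite article is chosen by the initial *sound* of the following word, not its spelling.
*union* begins with the sound /juː/ (u pronounced /juː/) — a consonant sound.
So the article is *a*: That would be a union.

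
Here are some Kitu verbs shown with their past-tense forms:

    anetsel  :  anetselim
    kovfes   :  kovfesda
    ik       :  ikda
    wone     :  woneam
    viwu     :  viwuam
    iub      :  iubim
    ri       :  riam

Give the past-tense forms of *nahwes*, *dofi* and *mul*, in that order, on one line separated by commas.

The alternation tracks the final sound of the stem — -da when the stem ends in a voiceless consonant (*kovfes*, *ik*); -im when the stem ends in a voiced consonant (*anetsel*, *iub*); -am when the stem ends in a vowel (*wone*, *viwu*, *ri*).
The final sound of *nahwes* is /s/, which is a voiceless consonant, so the suffix is -da, giving *nahwesda*.
*dofi*: final sound = /i/, a vowel → -am → *dofiam*.
*mul* — final sound /l/ (a voiced consonant) → -im → *mulim*.

nahwesda, dofiam, mulim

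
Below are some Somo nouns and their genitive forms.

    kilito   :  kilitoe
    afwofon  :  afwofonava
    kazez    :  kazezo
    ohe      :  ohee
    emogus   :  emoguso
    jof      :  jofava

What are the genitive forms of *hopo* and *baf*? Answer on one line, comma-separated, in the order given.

hopoe, bafava

The pattern is sibilance of the final sound: -o when the stem ends in a sibilant (*kazez*, *emogus*); -ava when the stem ends in a non-sibilant consonant (*afwofon*, *jof*); -e when the stem ends in a vowel (*kilito*, *ohe*).
*hopo*: final sound = /o/, a vowel → -e → *hopoe*.
Since the final sound of *baf* is /f/ (a non-sibilant consonant), it takes -ava, giving *bafava*.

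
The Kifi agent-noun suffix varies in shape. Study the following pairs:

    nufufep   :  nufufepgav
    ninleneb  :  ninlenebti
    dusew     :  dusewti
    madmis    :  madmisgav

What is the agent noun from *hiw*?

The pattern is voicing of the final consonant: -gav when the stem ends in a voiceless consonant (*nufufep*, *madmis*); -ti when the stem ends in a voiced consonant (*ninleneb*, *dusew*).
*hiw* — final consonant /w/ (voiced) → -ti → *hiwti*.

hiwti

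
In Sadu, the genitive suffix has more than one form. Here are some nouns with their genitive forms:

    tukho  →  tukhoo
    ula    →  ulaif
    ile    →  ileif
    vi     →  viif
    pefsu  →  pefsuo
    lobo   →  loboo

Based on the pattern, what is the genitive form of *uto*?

utoo

The suffix is conditioned by the last vowel: -o when the last vowel of the stem is a rounded vowel (*tukho*, *pefsu*, *lobo*); -if when the last vowel of the stem is an unrounded vowel (*ula*, *ile*, *vi*).
The last vowel of *uto* is /o/, which is a rounded vowel, so the suffix is -o, giving *utoo*.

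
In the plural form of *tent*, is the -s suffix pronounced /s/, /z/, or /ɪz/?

/s/

The stem *tent* ends in a voiceless non-sibilant consonant.
The plural suffix surfaces as /ɪz/ after sibilants, /s/ after other voiceless consonants, and /z/ after other voiced sounds.
So the plural -s on *tent* is pronounced /s/.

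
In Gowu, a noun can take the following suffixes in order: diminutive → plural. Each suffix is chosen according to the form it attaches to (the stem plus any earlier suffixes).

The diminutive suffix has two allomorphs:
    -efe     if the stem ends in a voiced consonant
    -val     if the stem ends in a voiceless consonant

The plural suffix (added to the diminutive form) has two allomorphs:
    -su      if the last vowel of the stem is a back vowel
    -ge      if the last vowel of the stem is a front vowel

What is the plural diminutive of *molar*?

molarefege

Since the final consonant of *molar* is /r/ (voiced), it takes -efe, giving *molarefe*.
The diminutive form *molarefe* — last vowel /e/ (a front vowel) → -ge → *molarefege*.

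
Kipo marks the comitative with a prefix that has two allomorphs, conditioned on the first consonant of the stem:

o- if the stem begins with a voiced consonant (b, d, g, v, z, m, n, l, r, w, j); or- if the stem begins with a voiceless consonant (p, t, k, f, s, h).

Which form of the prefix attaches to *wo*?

o-

*wo*: first consonant = /w/, voiced → o-.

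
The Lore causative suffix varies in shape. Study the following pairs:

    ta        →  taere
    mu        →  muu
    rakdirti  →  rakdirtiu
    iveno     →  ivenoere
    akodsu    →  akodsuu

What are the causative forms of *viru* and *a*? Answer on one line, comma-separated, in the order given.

viruu, aere

The alternation tracks the last vowel of the stem — -u when the last vowel of the stem is a high vowel (*mu*, *rakdirti*, *akodsu*); -ere when the last vowel of the stem is a non-high vowel (*ta*, *iveno*).
Since the last vowel of *viru* is /u/ (a high vowel), it takes -u, giving *viruu*.
*a* — last vowel /a/ (a non-high vowel) → -ere → *aere*.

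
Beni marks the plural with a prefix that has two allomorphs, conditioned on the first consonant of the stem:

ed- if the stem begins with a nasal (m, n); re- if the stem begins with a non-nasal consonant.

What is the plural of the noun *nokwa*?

The first consonant of *nokwa* is /n/, which is a nasal, so the prefix is ed-, giving *ednokwa*.

ednokwa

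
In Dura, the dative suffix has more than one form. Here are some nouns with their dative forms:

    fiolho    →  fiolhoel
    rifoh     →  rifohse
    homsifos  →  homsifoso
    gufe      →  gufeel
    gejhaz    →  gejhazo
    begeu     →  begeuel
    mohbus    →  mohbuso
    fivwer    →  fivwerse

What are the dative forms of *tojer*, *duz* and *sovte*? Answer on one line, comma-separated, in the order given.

tojerse, duzo, sovteel

Looking at the final sound of each stem: -o when the stem ends in a sibilant (*homsifos*, *gejhaz*, *mohbus*); -se when the stem ends in a non-sibilant consonant (*rifoh*, *fivwer*); -el when the stem ends in a vowel (*fiolho*, *gufe*, *begeu*).
The final sound of *tojer* is /r/, which is a non-sibilant consonant, so the suffix is -se, giving *tojerse*.
*duz*: final sound = /z/, a sibilant → -o → *duzo*.
The final sound of *sovte* is /e/, which is a vowel, so the suffix is -el, giving *sovteel*.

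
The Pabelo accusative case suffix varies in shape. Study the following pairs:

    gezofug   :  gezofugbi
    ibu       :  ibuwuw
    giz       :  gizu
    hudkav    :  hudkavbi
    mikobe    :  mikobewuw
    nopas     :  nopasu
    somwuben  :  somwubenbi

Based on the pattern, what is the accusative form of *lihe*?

lihewuw

The pattern is sibilance of the final sound: -u when the stem ends in a sibilant (*giz*, *nopas*); -bi when the stem ends in a non-sibilant consonant (*gezofug*, *hudkav*, *somwuben*); -wuw when the stem ends in a vowel (*ibu*, *mikobe*).
*lihe*: final sound = /e/, a vowel → -wuw → *lihewuw*.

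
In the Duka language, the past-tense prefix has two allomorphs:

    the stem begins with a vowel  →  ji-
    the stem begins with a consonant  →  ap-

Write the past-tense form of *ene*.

jiene

Since the first sound of *ene* is /e/ (a vowel), it takes ji-, giving *jiene*.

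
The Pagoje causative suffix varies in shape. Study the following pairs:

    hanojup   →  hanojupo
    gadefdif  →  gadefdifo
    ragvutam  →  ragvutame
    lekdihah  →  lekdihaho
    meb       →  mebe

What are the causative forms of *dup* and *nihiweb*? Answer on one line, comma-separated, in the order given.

The alternation tracks the final consonant of the stem — -o when the stem ends in a voiceless consonant (*hanojup*, *gadefdif*, *lekdihah*); -e when the stem ends in a voiced consonant (*ragvutam*, *meb*).
The final consonant of *dup* is /p/, which is voiceless, so the suffix is -o, giving *dupo*.
The final consonant of *nihiweb* is /b/, which is voiced, so the suffix is -e, giving *nihiwebe*.

dupo, nihiwebe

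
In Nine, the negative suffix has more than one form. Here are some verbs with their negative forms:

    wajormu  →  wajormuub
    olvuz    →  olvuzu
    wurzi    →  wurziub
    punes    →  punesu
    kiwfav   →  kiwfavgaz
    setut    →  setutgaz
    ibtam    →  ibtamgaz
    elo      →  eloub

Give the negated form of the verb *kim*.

kimgaz

The pattern is sibilance of the final sound: -u when the stem ends in a sibilant (*olvuz*, *punes*); -gaz when the stem ends in a non-sibilant consonant (*kiwfav*, *setut*, *ibtam*); -ub when the stem ends in a vowel (*wajormu*, *wurzi*, *elo*).
The final sound of *kim* is /m/, which is a non-sibilant consonant, so the suffix is -gaz, giving *kimgaz*.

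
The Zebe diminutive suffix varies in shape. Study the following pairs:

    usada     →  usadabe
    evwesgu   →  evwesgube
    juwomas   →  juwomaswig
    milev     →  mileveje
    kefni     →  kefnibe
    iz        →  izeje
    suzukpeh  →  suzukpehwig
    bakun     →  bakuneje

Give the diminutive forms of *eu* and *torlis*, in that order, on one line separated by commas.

eube, torliswig

The alternation tracks the final sound of the stem — -wig when the stem ends in a voiceless consonant (*juwomas*, *suzukpeh*); -eje when the stem ends in a voiced consonant (*milev*, *iz*, *bakun*); -be when the stem ends in a vowel (*usada*, *evwesgu*, *kefni*).
Since the final sound of *eu* is /u/ (a vowel), it takes -be, giving *eube*.
The final sound of *torlis* is /s/, which is a voiceless consonant, so the suffix is -wig, giving *torliswig*.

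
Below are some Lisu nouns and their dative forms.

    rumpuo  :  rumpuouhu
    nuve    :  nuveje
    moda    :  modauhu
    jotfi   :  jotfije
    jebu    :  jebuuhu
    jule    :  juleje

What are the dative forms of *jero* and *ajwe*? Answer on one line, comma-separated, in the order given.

jerouhu, ajweje

The alternation tracks the last vowel of the stem — -je when the last vowel of the stem is a front vowel (*nuve*, *jotfi*, *jule*); -uhu when the last vowel of the stem is a back vowel (*rumpuo*, *moda*, *jebu*).
Since the last vowel of *jero* is /o/ (a back vowel), it takes -uhu, giving *jerouhu*.
*ajwe*: last vowel = /e/, a front vowel → -je → *ajweje*.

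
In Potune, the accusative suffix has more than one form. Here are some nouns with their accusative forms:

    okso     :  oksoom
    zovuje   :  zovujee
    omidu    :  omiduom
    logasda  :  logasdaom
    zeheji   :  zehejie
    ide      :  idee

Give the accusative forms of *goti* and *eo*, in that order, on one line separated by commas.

gotie, eoom

The pattern is front/back vowel harmony: -e when the last vowel of the stem is a front vowel (*zovuje*, *zeheji*, *ide*); -om when the last vowel of the stem is a back vowel (*okso*, *omidu*, *logasda*).
*goti* — last vowel /i/ (a front vowel) → -e → *gotie*.
*eo* — last vowel /o/ (a back vowel) → -om → *eoom*.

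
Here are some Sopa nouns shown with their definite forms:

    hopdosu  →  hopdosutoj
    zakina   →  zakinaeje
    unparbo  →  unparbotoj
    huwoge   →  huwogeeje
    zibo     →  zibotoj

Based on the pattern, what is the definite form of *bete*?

The suffix is conditioned by the last vowel: -toj when the last vowel of the stem is a rounded vowel (*hopdosu*, *unparbo*, *zibo*); -eje when the last vowel of the stem is an unrounded vowel (*zakina*, *huwoge*).
The last vowel of *bete* is /e/, which is an unrounded vowel, so the suffix is -eje, giving *beteeje*.

beteeje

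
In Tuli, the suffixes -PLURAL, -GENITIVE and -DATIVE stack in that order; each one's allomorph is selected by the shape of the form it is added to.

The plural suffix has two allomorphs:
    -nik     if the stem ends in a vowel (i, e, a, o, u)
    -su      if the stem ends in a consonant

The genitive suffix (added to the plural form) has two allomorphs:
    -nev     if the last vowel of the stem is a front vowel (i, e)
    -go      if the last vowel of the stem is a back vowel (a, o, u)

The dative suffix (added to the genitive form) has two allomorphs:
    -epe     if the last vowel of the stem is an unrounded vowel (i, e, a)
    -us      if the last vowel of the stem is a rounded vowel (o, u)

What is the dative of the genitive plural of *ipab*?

ipabsugous

*ipab*: final sound = /b/, a consonant → -su → *ipabsu*.
The plural form *ipabsu*: last vowel = /u/, a back vowel → -go → *ipabsugo*.
The last vowel of the genitive form *ipabsugo* is /o/, which is a rounded vowel, so the dative suffix is -us, giving *ipabsugous*.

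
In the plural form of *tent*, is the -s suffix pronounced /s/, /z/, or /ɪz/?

/s/

The stem *tent* ends in a voiceless non-sibilant consonant.
The plural suffix surfaces as /ɪz/ after sibilants, /s/ after other voiceless consonants, and /z/ after other voiced sounds.
So the plural -s on *tent* is pronounced /s/.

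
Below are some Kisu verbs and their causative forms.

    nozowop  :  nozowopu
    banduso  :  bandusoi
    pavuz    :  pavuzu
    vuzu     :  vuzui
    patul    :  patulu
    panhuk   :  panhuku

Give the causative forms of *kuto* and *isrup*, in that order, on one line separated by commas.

The pattern is consonant vs. vowel: -u when the stem ends in a consonant (*nozowop*, *pavuz*, *patul*, *panhuk*); -i when the stem ends in a vowel (*banduso*, *vuzu*).
*kuto*: final sound = /o/, a vowel → -i → *kutoi*.
The final sound of *isrup* is /p/, which is a consonant, so the suffix is -u, giving *isrupu*.

kutoi, isrupu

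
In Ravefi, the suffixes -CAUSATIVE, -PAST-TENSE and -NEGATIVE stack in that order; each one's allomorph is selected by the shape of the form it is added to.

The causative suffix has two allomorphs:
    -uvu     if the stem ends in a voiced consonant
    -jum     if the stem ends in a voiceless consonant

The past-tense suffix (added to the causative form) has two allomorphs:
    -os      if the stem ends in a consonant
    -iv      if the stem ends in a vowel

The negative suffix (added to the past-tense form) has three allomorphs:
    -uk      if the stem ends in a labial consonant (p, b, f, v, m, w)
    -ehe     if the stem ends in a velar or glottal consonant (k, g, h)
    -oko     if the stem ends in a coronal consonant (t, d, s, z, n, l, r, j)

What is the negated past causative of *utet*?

*utet*: final consonant = /t/, voiceless → -jum → *utetjum*.
The final sound of the causative form *utetjum* is /m/, which is a consonant, so the past-tense suffix is -os, giving *utetjumos*.
The past-tense form *utetjumos*: final consonant = /s/, coronal → -oko → *utetjumosoko*.

utetjumosoko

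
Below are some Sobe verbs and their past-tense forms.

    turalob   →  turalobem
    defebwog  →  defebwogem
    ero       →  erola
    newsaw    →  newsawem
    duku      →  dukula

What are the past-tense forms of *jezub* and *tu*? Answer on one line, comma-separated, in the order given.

The pattern is consonant vs. vowel: -em when the stem ends in a consonant (*turalob*, *defebwog*, *newsaw*); -la when the stem ends in a vowel (*ero*, *duku*).
*jezub*: final sound = /b/, a consonant → -em → *jezubem*.
Since the final sound of *tu* is /u/ (a vowel), it takes -la, giving *tula*.

jezubem, tula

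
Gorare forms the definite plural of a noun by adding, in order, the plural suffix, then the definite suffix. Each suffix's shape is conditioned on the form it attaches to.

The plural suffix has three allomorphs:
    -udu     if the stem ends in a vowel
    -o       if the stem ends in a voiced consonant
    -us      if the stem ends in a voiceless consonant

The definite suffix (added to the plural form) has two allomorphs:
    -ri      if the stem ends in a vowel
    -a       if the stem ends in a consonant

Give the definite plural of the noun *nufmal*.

The final sound of *nufmal* is /l/, which is a voiced consonant, so the plural suffix is -o, giving *nufmalo*.
The plural form *nufmalo* — final sound /o/ (a vowel) → -ri → *nufmalori*.

nufmalori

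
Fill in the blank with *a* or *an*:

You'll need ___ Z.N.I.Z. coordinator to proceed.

The indefinite article is chosen by the initial *sound* of the following word, not its spelling.
The initialism *Z.N.I.Z.* is read letter by letter; the first letter, Z, is pronounced /ziː/, which begins with a consonant sound.
So the article is *a*: You'll need a Z.N.I.Z. coordinator to proceed.

a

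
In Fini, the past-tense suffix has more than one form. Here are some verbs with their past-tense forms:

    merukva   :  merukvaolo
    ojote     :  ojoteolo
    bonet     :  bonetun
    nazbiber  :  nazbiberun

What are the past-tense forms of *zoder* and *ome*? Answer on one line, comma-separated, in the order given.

Looking at the final sound of each stem: -un when the stem ends in a consonant (*bonet*, *nazbiber*); -olo when the stem ends in a vowel (*merukva*, *ojote*).
Since the final sound of *zoder* is /r/ (a consonant), it takes -un, giving *zoderun*.
The final sound of *ome* is /e/, which is a vowel, so the suffix is -olo, giving *omeolo*.

zoderun, omeolo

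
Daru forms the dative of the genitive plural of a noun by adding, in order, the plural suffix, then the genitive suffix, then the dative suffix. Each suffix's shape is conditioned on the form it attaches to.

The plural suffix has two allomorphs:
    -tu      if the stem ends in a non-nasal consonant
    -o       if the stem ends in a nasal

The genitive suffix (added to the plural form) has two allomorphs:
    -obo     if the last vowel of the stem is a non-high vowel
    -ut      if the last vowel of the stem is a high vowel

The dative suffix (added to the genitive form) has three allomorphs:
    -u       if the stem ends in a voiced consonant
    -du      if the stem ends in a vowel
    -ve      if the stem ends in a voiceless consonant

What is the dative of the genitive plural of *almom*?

almomoobodu

Since the final consonant of *almom* is /m/ (a nasal), it takes -o, giving *almomo*.
Since the last vowel of the plural form *almomo* is /o/ (a non-high vowel), it takes -obo, giving *almomoobo*.
The genitive form *almomoobo*: final sound = /o/, a vowel → -du → *almomoobodu*.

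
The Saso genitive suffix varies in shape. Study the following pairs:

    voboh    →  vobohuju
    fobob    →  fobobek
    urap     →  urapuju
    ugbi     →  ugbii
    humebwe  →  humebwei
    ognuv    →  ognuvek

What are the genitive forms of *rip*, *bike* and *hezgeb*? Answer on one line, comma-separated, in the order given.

ripuju, bikei, hezgebek

The pattern is voicing of the final sound: -uju when the stem ends in a voiceless consonant (*voboh*, *urap*); -ek when the stem ends in a voiced consonant (*fobob*, *ognuv*); -i when the stem ends in a vowel (*ugbi*, *humebwe*).
*rip* — final sound /p/ (a voiceless consonant) → -uju → *ripuju*.
The final sound of *bike* is /e/, which is a vowel, so the suffix is -i, giving *bikei*.
*hezgeb* — final sound /b/ (a voiced consonant) → -ek → *hezgebek*.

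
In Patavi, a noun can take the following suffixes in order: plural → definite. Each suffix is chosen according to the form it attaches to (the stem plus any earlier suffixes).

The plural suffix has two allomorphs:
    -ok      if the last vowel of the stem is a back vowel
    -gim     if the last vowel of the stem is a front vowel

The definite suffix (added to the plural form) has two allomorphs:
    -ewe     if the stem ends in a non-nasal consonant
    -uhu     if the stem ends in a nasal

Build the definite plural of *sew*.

*sew*: last vowel = /e/, a front vowel → -gim → *sewgim*.
Since the final consonant of the plural form *sewgim* is /m/ (a nasal), it takes -uhu, giving *sewgimuhu*.

sewgimuhu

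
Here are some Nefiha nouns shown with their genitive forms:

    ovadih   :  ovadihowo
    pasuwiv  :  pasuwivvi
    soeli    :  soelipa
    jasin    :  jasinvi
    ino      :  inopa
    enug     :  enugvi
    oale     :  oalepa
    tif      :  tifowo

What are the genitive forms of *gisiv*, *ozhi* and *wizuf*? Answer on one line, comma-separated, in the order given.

The pattern is voicing of the final sound: -owo when the stem ends in a voiceless consonant (*ovadih*, *tif*); -vi when the stem ends in a voiced consonant (*pasuwiv*, *jasin*, *enug*); -pa when the stem ends in a vowel (*soeli*, *ino*, *oale*).
*gisiv* — final sound /v/ (a voiced consonant) → -vi → *gisivvi*.
*ozhi* — final sound /i/ (a vowel) → -pa → *ozhipa*.
The final sound of *wizuf* is /f/, which is a voiceless consonant, so the suffix is -owo, giving *wizufowo*.

gisivvi, ozhipa, wizufowo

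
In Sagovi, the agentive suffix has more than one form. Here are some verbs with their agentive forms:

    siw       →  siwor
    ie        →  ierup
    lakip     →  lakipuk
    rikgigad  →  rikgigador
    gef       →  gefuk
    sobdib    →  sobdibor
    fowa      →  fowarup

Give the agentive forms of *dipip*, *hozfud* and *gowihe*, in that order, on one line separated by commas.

The alternation tracks the final sound of the stem — -uk when the stem ends in a voiceless consonant (*lakip*, *gef*); -or when the stem ends in a voiced consonant (*siw*, *rikgigad*, *sobdib*); -rup when the stem ends in a vowel (*ie*, *fowa*).
*dipip* — final sound /p/ (a voiceless consonant) → -uk → *dipipuk*.
*hozfud* — final sound /d/ (a voiced consonant) → -or → *hozfudor*.
Since the final sound of *gowihe* is /e/ (a vowel), it takes -rup, giving *gowiherup*.

dipipuk, hozfudor, gowiherup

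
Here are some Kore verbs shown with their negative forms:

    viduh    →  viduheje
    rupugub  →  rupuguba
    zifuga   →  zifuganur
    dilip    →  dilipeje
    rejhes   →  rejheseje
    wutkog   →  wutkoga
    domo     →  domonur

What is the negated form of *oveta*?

ovetanur

The alternation tracks the final sound of the stem — -eje when the stem ends in a voiceless consonant (*viduh*, *dilip*, *rejhes*); -a when the stem ends in a voiced consonant (*rupugub*, *wutkog*); -nur when the stem ends in a vowel (*zifuga*, *domo*).
Since the final sound of *oveta* is /a/ (a vowel), it takes -nur, giving *ovetanur*.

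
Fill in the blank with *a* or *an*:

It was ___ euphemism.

The indefinite article is chosen by the initial *sound* of the following word, not its spelling.
*euphemism* begins with the sound /juː/ (eu pronounced /juː/) — a consonant sound.
So the article is *a*: It was a euphemism.

a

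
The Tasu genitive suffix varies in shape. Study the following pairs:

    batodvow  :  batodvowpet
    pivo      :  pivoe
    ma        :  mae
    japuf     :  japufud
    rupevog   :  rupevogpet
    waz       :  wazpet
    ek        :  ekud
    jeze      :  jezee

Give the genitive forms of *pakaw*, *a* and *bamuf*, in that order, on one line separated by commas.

The alternation tracks the final sound of the stem — -ud when the stem ends in a voiceless consonant (*japuf*, *ek*); -pet when the stem ends in a voiced consonant (*batodvow*, *rupevog*, *waz*); -e when the stem ends in a vowel (*pivo*, *ma*, *jeze*).
Since the final sound of *pakaw* is /w/ (a voiced consonant), it takes -pet, giving *pakawpet*.
*a* — final sound /a/ (a vowel) → -e → *ae*.
*bamuf* — final sound /f/ (a voiceless consonant) → -ud → *bamufud*.

pakawpet, ae, bamufud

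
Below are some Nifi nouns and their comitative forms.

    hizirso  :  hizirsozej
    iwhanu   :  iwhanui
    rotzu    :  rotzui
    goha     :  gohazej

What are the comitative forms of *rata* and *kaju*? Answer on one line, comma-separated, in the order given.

ratazej, kajui

Looking at the last vowel of each stem: -i when the last vowel of the stem is a high vowel (*iwhanu*, *rotzu*); -zej when the last vowel of the stem is a non-high vowel (*hizirso*, *goha*).
*rata* — last vowel /a/ (a non-high vowel) → -zej → *ratazej*.
*kaju*: last vowel = /u/, a high vowel → -i → *kajui*.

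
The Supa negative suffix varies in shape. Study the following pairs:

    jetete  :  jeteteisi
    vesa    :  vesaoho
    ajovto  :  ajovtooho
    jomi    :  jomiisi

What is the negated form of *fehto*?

The pattern is front/back vowel harmony: -isi when the last vowel of the stem is a front vowel (*jetete*, *jomi*); -oho when the last vowel of the stem is a back vowel (*vesa*, *ajovto*).
Since the last vowel of *fehto* is /o/ (a back vowel), it takes -oho, giving *fehtooho*.

fehtooho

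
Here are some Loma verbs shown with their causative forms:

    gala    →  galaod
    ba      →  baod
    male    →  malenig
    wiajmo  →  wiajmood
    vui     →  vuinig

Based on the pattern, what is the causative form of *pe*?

The suffix is conditioned by the last vowel: -nig when the last vowel of the stem is a front vowel (*male*, *vui*); -od when the last vowel of the stem is a back vowel (*gala*, *ba*, *wiajmo*).
*pe* — last vowel /e/ (a front vowel) → -nig → *penig*.

penig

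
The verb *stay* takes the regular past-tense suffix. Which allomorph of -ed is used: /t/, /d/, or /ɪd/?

/d/

The stem *stay* ends in a voiced sound other than /d/.
The -ed suffix is realized as /ɪd/ after /t, d/; as /t/ after other voiceless consonants; and as /d/ after other voiced sounds.
So -ed on *stay* is pronounced /d/.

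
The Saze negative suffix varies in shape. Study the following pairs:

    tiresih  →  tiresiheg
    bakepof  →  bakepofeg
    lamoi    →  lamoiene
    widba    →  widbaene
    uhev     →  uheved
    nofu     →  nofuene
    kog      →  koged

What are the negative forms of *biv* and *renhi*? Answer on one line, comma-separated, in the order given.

bived, renhiene

Looking at the final sound of each stem: -eg when the stem ends in a voiceless consonant (*tiresih*, *bakepof*); -ed when the stem ends in a voiced consonant (*uhev*, *kog*); -ene when the stem ends in a vowel (*lamoi*, *widba*, *nofu*).
*biv*: final sound = /v/, a voiced consonant → -ed → *bived*.
*renhi* — final sound /i/ (a vowel) → -ene → *renhiene*.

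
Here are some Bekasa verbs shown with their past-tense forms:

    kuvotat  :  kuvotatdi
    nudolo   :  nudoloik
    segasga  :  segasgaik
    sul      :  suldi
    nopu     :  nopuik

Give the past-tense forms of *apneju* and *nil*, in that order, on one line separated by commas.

The suffix is conditioned by the final sound: -di when the stem ends in a consonant (*kuvotat*, *sul*); -ik when the stem ends in a vowel (*nudolo*, *segasga*, *nopu*).
*apneju* — final sound /u/ (a vowel) → -ik → *apnejuik*.
*nil*: final sound = /l/, a consonant → -di → *nildi*.

apnejuik, nildi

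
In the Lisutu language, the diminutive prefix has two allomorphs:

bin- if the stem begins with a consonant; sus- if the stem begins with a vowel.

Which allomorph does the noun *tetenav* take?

The first sound of *tetenav* is /t/, which is a consonant, so the prefix is bin-.

bin-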